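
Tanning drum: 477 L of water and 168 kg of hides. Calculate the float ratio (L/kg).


Float ratio = water / hide weight
Ratio = 477 / 168 = 2.8


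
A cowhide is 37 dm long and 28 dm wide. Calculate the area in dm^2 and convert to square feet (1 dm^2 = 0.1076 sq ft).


Area = 37 x 28 = 1036 dm^2
Conversion: 1036 x 0.1076 = 111.47 sq ft


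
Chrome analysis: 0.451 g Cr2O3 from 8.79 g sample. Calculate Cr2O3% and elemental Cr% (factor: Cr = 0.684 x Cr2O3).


Cr2O3% = 0.451 / 8.79 x 100 = 5.13%
Cr% = 5.13 x 0.684 = 3.51%


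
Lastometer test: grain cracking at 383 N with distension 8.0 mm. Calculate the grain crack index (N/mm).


Grain crack index = force / distension
Index = 383 / 8.0 = 47.9 N/mm


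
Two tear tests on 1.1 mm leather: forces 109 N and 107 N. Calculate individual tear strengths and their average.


Tear 1 = 99.1 N/mm
Tear 2 = 97.3 N/mm
Average = 98.2 N/mm


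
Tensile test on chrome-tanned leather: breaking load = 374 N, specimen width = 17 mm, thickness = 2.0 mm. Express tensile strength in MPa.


11.00 MPa

Cross-section = 17 x 2.0 = 34.0 mm^2
TS = 374 / 34.0 = 11.00 MPa
(1 N/mm^2 = 1 MPa)


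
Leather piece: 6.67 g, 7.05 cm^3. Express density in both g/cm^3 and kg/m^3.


Density = 6.67 / 7.05 = 0.946 g/cm^3
Convert: 0.946 x 1000 = 946 kg/m^3


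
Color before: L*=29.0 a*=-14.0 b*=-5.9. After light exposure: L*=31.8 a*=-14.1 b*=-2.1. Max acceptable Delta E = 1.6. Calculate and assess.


dL = 2.8, da = -0.1, db = 3.8
dE = sqrt((2.8)^2 + (-0.1)^2 + (3.8)^2) = 4.72
Max = 1.6
Passes: No


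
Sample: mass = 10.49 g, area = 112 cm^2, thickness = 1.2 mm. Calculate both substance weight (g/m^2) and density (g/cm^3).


SW = 10.49 / 112 x 10000 = 936.6 g/m^2
Volume = 112 x 1.2 / 10 = 13.44 cm^3
Density = 10.49 / 13.44 = 0.781 g/cm^3


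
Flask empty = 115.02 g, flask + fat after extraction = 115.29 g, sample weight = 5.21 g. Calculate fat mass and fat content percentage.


Fat mass = 0.27 g
Fat content = 5.2%

Fat mass = 115.29 - 115.02 = 0.27 g
Fat% = 0.27 / 5.21 x 100 = 5.2%


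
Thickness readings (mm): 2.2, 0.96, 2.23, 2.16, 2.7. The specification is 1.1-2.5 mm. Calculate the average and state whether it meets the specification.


Average = 2.05 mm
Within specification: Yes

Sum = 10.25
Average = 10.25 / 5 = 2.05 mm
Specification range: 1.1 to 2.5 mm
Within spec: Yes


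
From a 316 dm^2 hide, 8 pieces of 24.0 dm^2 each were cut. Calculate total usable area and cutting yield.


Usable area = 192.0 dm^2
Yield = 60.8%

Total usable = 8 x 24.0 = 192.0 dm^2
Yield = 192.0 / 316 x 100 = 60.8%


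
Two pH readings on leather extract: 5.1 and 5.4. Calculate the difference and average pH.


Difference = |5.1 - 5.4| = 0.3
Average = (5.1 + 5.4) / 2 = 5.25


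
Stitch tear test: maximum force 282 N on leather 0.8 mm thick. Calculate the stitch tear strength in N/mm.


352.5 N/mm

Stitch tear strength = force / thickness
STS = 282 / 0.8 = 352.5 N/mm


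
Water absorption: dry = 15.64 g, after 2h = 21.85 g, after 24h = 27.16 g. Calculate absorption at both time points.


2h absorption = 39.7%
24h absorption = 73.7%

WA (2h) = (21.85 - 15.64) / 15.64 x 100 = 39.7%
WA (24h) = (27.16 - 15.64) / 15.64 x 100 = 73.7%


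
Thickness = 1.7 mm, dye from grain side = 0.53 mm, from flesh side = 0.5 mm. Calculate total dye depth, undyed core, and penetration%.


Total dyed = 0.53 + 0.5 = 1.03 mm
Undyed core = 1.7 - 1.03 = 0.67 mm
Penetration = 1.03 / 1.7 x 100 = 60.6%


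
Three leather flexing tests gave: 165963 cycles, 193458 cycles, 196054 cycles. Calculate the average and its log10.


Average = 185158 cycles
log10 = 5.27


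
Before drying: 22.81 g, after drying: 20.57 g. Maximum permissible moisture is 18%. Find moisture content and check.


Moisture content = 9.8%
Acceptable: Yes


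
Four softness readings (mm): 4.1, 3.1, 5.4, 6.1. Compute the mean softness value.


4.68 mm

Sum = 4.1 + 3.1 + 5.4 + 6.1
Mean = 18.7 / 4 = 4.68 mm


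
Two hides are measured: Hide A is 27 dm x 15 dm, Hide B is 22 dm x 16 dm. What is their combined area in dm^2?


Hide A area = 27 x 15 = 405 dm^2
Hide B area = 22 x 16 = 352 dm^2
Total = 405 + 352 = 757 dm^2


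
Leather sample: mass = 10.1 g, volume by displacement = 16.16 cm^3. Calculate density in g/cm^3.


0.625 g/cm^3

Density = mass / volume
Density = 10.1 / 16.16 = 0.625 g/cm^3


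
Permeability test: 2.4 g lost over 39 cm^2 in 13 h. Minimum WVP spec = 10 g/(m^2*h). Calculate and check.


WVP = 47.34 g/(m^2*h)
Meets specification: Yes


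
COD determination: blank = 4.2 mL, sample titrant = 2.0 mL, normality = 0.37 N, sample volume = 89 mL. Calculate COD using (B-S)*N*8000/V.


COD = (4.2 - 2.0) x 0.37 x 8000 / 89
COD = 2.2 x 0.37 x 8000 / 89
COD = 73.2 mg/L


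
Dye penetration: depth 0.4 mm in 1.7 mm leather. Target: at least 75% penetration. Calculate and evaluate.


Penetration = 0.4 / 1.7 x 100 = 23.5%
Target: 75%
Meets target: No


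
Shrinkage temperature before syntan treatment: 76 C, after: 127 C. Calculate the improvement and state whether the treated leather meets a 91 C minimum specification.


Improvement = 51 C
Meets 91 C spec: Yes

Improvement = 127 - 76 = 51 C
Spec check: 127 C >= 91 C? Yes


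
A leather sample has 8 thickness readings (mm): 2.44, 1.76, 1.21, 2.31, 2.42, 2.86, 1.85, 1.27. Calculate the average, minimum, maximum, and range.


Average = 2.02 mm
Min = 1.21 mm
Max = 2.86 mm
Range = 1.65 mm

Sum = 16.12
Average = 16.12 / 8 = 2.02 mm
Minimum = 1.21 mm
Maximum = 2.86 mm
Range = 2.86 - 1.21 = 1.65 mm


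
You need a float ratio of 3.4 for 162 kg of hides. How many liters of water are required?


550.8 L

Water = hide weight x target ratio
Water = 162 x 3.4 = 550.8 L


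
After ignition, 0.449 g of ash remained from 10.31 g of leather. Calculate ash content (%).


4.35%


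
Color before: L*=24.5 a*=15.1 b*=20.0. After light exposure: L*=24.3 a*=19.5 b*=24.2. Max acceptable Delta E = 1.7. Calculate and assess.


Delta E = 6.09
Passes: No


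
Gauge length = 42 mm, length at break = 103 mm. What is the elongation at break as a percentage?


145.2%

Extension = 103 - 42 = 61 mm
Elongation = 61 / 42 x 100 = 145.2%


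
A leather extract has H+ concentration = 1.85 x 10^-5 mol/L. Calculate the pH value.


pH = -log10[H+]
pH = -log10(1.85 x 10^-5) = 4.73


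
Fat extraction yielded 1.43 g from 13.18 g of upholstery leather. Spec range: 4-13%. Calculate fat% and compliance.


Fat% = 1.43 / 13.18 x 100 = 10.8%
Spec range: 4-13%
Compliant: Yes


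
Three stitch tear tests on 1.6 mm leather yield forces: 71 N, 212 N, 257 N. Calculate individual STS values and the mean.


STS1 = 71 / 1.6 = 44.4 N/mm
STS2 = 212 / 1.6 = 132.5 N/mm
STS3 = 257 / 1.6 = 160.6 N/mm
Mean = (44.4 + 132.5 + 160.6) / 3 = 112.5 N/mm


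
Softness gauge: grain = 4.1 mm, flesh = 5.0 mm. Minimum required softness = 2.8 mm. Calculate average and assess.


Average = (4.1 + 5.0) / 2 = 4.55 mm
Minimum = 2.8 mm
Meets requirement: Yes


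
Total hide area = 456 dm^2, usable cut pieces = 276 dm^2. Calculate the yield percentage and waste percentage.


Yield = 60.5%
Waste = 39.5%


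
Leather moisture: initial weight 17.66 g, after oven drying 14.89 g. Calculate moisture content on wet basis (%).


15.7%

Moisture = 17.66 - 14.89 = 2.77 g
MC = 2.77 / 17.66 x 100 = 15.7%


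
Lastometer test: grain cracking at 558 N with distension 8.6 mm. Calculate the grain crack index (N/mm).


Grain crack index = force / distension
Index = 558 / 8.6 = 64.9 N/mm


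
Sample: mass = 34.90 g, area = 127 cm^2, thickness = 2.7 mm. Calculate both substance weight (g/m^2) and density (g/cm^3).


Substance weight = 2748.0 g/m^2
Density = 1.018 g/cm^3

SW = 34.90 / 127 x 10000 = 2748.0 g/m^2
Volume = 127 x 2.7 / 10 = 34.29 cm^3
Density = 34.90 / 34.29 = 1.018 g/cm^3


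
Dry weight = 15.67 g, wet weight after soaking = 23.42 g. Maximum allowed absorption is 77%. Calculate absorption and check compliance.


WA = (23.42 - 15.67) / 15.67 x 100 = 49.5%
Maximum allowed: 77%
Compliant: Yes


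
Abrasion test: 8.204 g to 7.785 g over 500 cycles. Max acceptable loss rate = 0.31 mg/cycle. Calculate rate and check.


Loss = 8.204 - 7.785 = 0.419 g
Rate = 0.419 g / 500 cycles x 1000 = 0.838 mg/cycle
Max = 0.31 mg/cycle
Passes: No


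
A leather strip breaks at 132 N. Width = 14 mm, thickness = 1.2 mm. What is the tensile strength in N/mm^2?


7.86 N/mm^2


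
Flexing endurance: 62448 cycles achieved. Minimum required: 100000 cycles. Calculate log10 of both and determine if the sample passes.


Achieved: log10 = 4.80
Required: log10 = 5.00
Passes: No

log10(62448) = 4.80
log10(100000) = 5.00
Passes: No


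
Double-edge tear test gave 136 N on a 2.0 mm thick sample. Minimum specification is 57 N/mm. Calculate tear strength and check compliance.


Tear strength = 136 / 2.0 = 68.0 N/mm
Required minimum = 57 N/mm
Compliant: Yes


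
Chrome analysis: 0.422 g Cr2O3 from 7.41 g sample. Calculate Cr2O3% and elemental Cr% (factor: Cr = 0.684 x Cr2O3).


Cr2O3 = 5.70%
Cr = 3.90%

Cr2O3% = 0.422 / 7.41 x 100 = 5.70%
Cr% = 5.70 x 0.684 = 3.90%


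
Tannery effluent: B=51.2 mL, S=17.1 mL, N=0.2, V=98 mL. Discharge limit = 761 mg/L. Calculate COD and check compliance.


COD = 556.7 mg/L
Compliant: Yes

COD = (51.2 - 17.1) x 0.2 x 8000 / 98 = 556.7 mg/L
Limit: 761 mg/L
Compliant: Yes


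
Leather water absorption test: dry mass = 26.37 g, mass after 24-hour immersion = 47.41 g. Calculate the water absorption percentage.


Water absorbed = 47.41 - 26.37 = 21.04 g
WA% = 21.04 / 26.37 x 100 = 79.8%


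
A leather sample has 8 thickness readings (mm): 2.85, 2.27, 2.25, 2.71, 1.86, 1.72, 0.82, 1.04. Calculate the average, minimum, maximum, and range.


Average = 1.94 mm
Min = 0.82 mm
Max = 2.85 mm
Range = 2.03 mm


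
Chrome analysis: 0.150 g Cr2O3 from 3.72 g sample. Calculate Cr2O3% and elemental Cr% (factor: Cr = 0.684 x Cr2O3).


Cr2O3% = 0.150 / 3.72 x 100 = 4.03%
Cr% = 4.03 x 0.684 = 2.76%


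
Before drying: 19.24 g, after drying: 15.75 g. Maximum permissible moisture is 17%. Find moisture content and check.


MC = (19.24 - 15.75) / 19.24 x 100 = 18.1%
Maximum: 17%
Acceptable: No


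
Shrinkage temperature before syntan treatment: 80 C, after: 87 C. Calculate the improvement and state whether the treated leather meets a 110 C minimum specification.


Improvement = 87 - 80 = 7 C
Spec check: 87 C >= 110 C? No


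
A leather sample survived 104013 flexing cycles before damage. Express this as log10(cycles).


5.02

log10(104013) = 5.02


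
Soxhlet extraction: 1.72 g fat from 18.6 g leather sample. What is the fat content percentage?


Fat content = 1.72 / 18.6 x 100
Fat = 9.2%


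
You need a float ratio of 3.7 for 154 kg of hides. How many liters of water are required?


569.8 L

Water = hide weight x target ratio
Water = 154 x 3.7 = 569.8 L


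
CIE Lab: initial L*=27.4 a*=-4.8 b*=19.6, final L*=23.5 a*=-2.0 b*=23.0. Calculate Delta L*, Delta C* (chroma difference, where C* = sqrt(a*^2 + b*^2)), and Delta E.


Delta L* = -3.9
Delta C* = 2.91
Delta E = 5.88


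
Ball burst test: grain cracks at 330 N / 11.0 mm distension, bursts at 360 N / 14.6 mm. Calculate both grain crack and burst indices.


Crack index = 330 / 11.0 = 30.0 N/mm
Burst index = 360 / 14.6 = 24.7 N/mm


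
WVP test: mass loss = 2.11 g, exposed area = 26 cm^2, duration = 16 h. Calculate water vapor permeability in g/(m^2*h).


50.72 g/(m^2*h)

WVP = mass_loss / (area x time) x 10000
WVP = 2.11 / (26 x 16) x 10000
WVP = 2.11 / 416 x 10000 = 50.72 g/(m^2*h)


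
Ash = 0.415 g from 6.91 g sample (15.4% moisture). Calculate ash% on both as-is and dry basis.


As-is ash = 6.01%
Dry-basis ash = 7.10%

As-is ash% = 0.415 / 6.91 x 100 = 6.01%
Dry mass = 6.91 x (100 - 15.4) / 100 = 5.84586 g
Dry-basis ash% = 0.415 / 5.84586 x 100 = 7.10%


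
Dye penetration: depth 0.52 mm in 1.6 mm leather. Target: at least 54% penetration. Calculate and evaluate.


Penetration = 0.52 / 1.6 x 100 = 32.5%
Target: 54%
Meets target: No


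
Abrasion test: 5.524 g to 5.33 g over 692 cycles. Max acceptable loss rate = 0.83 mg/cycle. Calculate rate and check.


Loss = 5.524 - 5.33 = 0.194 g
Rate = 0.194 g / 692 cycles x 1000 = 0.280 mg/cycle
Max = 0.83 mg/cycle
Passes: Yes


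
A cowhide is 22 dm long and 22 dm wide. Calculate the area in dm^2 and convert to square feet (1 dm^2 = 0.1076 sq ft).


484 dm^2
52.08 sq ft


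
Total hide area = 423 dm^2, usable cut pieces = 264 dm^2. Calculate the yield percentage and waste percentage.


Yield = 264 / 423 x 100 = 62.4%
Waste = 423 - 264 = 159 dm^2
Waste% = 100 - 62.4 = 37.6%


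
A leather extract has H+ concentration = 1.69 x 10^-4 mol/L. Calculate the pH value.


pH = -log10[H+]
pH = -log10(1.69 x 10^-4) = 3.77


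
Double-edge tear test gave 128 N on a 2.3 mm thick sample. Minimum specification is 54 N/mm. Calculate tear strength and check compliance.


Tear strength = 128 / 2.3 = 55.7 N/mm
Required minimum = 54 N/mm
Compliant: Yes


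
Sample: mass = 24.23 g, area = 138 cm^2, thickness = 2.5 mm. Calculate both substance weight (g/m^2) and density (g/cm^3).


SW = 24.23 / 138 x 10000 = 1755.8 g/m^2
Volume = 138 x 2.5 / 10 = 34.50 cm^3
Density = 24.23 / 34.50 = 0.702 g/cm^3


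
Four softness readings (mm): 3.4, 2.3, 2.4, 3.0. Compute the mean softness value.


2.78 mm

Sum = 3.4 + 2.3 + 2.4 + 3.0
Mean = 11.1 / 4 = 2.78 mm


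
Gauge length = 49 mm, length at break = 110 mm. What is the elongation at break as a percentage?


124.5%


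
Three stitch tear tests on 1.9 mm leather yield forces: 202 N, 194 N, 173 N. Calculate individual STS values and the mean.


STS1 = 202 / 1.9 = 106.3 N/mm
STS2 = 194 / 1.9 = 102.1 N/mm
STS3 = 173 / 1.9 = 91.1 N/mm
Mean = (106.3 + 102.1 + 91.1) / 3 = 99.8 N/mm


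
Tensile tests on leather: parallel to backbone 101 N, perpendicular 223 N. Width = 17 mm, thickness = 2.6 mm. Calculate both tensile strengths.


Area = 17 x 2.6 = 44.2 mm^2
TS (parallel) = 101 / 44.2 = 2.29 N/mm^2
TS (perpendicular) = 223 / 44.2 = 5.05 N/mm^2


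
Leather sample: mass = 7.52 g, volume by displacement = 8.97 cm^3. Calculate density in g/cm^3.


Density = mass / volume
Density = 7.52 / 8.97 = 0.838 g/cm^3


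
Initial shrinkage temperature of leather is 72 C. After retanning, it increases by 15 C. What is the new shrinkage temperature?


New Ts = 72 + 15 = 87 C


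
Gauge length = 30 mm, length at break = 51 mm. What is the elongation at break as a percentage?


70.0%

Extension = 51 - 30 = 21 mm
Elongation = 21 / 30 x 100 = 70.0%


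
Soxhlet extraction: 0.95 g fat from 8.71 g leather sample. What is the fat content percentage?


Fat content = 0.95 / 8.71 x 100
Fat = 10.9%


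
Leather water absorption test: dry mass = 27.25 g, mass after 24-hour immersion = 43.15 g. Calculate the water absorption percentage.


58.3%

Water absorbed = 43.15 - 27.25 = 15.90 g
WA% = 15.90 / 27.25 x 100 = 58.3%


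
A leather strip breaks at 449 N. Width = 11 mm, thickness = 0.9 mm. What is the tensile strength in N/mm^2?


Cross-sectional area = 11 x 0.9 = 9.9 mm^2
Tensile strength = 449 / 9.9 = 45.35 N/mm^2


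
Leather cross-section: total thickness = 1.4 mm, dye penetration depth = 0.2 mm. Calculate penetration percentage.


Penetration% = 0.2 / 1.4 x 100
Penetration = 14.3%


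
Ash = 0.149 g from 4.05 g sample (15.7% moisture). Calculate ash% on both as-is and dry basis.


As-is ash% = 0.149 / 4.05 x 100 = 3.68%
Dry mass = 4.05 x (100 - 15.7) / 100 = 3.41415 g
Dry-basis ash% = 0.149 / 3.41415 x 100 = 4.36%


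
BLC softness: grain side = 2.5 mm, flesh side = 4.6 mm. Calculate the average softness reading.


Average = (2.5 + 4.6) / 2
Average = 3.55 mm


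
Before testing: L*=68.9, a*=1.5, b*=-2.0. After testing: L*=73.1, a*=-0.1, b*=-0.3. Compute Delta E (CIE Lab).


Delta E = 4.81

dL = 73.1 - 68.9 = 4.2
da = -0.1 - 1.5 = -1.6
db = -0.3 - (-2.0) = 1.7
dE = sqrt((4.2)^2 + (-1.6)^2 + (1.7)^2) = 4.81


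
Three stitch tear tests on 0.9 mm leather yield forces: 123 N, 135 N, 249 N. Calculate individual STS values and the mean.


STS1 = 123 / 0.9 = 136.7 N/mm
STS2 = 135 / 0.9 = 150.0 N/mm
STS3 = 249 / 0.9 = 276.7 N/mm
Mean = (136.7 + 150.0 + 276.7) / 3 = 187.8 N/mm


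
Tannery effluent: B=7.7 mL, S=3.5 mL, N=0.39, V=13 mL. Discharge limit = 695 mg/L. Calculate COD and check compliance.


COD = (7.7 - 3.5) x 0.39 x 8000 / 13 = 1008.0 mg/L
Limit: 695 mg/L
Compliant: No


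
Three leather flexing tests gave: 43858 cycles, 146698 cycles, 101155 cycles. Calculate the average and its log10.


Average = (43858 + 146698 + 101155) / 3 = 97237 cycles
log10(97237) = 4.99


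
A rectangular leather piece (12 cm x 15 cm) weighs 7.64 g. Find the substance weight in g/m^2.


424.4 g/m^2


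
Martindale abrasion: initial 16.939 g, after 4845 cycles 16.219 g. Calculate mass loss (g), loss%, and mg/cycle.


Loss = 16.939 - 16.219 = 0.720 g
Loss% = 0.720 / 16.939 x 100 = 4.25%
Rate = 0.720 / 4845 x 1000 = 0.149 mg/cycle


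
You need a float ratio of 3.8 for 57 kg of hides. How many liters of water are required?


216.6 L

Water = hide weight x target ratio
Water = 57 x 3.8 = 216.6 L


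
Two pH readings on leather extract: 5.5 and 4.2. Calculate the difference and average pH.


Difference = 1.3
Average pH = 4.85

Difference = |5.5 - 4.2| = 1.3
Average = (5.5 + 4.2) / 2 = 4.85


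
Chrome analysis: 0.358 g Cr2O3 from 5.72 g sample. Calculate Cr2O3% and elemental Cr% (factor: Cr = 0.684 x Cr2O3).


Cr2O3% = 0.358 / 5.72 x 100 = 6.26%
Cr% = 6.26 x 0.684 = 4.28%


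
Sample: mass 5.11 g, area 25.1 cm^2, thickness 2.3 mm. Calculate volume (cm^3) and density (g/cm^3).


Thickness in cm = 2.3 / 10 = 0.23 cm
Volume = 25.1 x 0.23 = 5.773 cm^3
Density = 5.11 / 5.773 = 0.885 g/cm^3


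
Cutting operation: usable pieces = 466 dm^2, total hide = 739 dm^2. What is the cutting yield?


Yield = usable / total x 100
Yield = 466 / 739 x 100 = 63.1%


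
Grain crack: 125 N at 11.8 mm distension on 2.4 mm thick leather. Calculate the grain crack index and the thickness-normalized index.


Crack index = 125 / 11.8 = 10.6 N/mm
Normalized = 10.6 / 2.4 = 4.4 N/mm per mm


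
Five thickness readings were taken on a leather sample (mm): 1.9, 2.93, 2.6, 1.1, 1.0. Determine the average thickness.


Sum = 1.9 + 2.93 + 2.6 + 1.1 + 1.0 = 9.53
Average = 9.53 / 5 = 1.91 mm


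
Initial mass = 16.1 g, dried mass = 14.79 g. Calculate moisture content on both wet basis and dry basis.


Moisture lost = 16.1 - 14.79 = 1.31 g
Wet basis MC = 1.31 / 16.1 x 100 = 8.1%
Dry basis MC = 1.31 / 14.79 x 100 = 8.9%


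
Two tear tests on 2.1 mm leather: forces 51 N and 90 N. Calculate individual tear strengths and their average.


Tear 1 = 24.3 N/mm
Tear 2 = 42.9 N/mm
Average = 33.6 N/mm

Tear 1 = 51 / 2.1 = 24.3 N/mm
Tear 2 = 90 / 2.1 = 42.9 N/mm
Average = (24.3 + 42.9) / 2 = 33.6 N/mm


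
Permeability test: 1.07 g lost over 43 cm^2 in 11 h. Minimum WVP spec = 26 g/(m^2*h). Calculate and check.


WVP = 22.62 g/(m^2*h)
Meets specification: No


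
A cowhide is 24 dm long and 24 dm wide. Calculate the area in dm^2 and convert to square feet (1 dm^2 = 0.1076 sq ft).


576 dm^2
61.98 sq ft


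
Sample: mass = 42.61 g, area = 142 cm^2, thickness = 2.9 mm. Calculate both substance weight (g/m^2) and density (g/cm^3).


SW = 42.61 / 142 x 10000 = 3000.7 g/m^2
Volume = 142 x 2.9 / 10 = 41.18 cm^3
Density = 42.61 / 41.18 = 1.035 g/cm^3


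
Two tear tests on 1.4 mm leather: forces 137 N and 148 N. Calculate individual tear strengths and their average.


Tear 1 = 97.9 N/mm
Tear 2 = 105.7 N/mm
Average = 101.8 N/mm

Tear 1 = 137 / 1.4 = 97.9 N/mm
Tear 2 = 148 / 1.4 = 105.7 N/mm
Average = (97.9 + 105.7) / 2 = 101.8 N/mm


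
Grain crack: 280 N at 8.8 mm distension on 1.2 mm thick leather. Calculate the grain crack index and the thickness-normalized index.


Crack index = 31.8 N/mm
Normalized index = 26.5 N/mm per mm

Crack index = 280 / 8.8 = 31.8 N/mm
Normalized = 31.8 / 1.2 = 26.5 N/mm per mm


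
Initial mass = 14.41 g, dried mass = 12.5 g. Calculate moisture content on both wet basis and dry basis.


Moisture lost = 14.41 - 12.5 = 1.91 g
Wet basis MC = 1.91 / 14.41 x 100 = 13.3%
Dry basis MC = 1.91 / 12.5 x 100 = 15.3%


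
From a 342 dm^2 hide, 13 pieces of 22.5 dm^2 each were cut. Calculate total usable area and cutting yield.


Total usable = 13 x 22.5 = 292.5 dm^2
Yield = 292.5 / 342 x 100 = 85.5%


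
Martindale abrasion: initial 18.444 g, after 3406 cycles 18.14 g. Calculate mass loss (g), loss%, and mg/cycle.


Loss = 18.444 - 18.14 = 0.304 g
Loss% = 0.304 / 18.444 x 100 = 1.65%
Rate = 0.304 / 3406 x 1000 = 0.089 mg/cycle


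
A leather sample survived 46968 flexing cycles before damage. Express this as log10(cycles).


4.67

log10(46968) = 4.67


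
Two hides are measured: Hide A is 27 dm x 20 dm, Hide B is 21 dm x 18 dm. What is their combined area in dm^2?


918 dm^2


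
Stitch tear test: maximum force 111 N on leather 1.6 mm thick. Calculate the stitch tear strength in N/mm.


Stitch tear strength = force / thickness
STS = 111 / 1.6 = 69.4 N/mm


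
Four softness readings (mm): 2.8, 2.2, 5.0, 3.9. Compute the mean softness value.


3.48 mm


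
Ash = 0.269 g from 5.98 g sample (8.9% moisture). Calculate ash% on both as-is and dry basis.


As-is ash% = 0.269 / 5.98 x 100 = 4.50%
Dry mass = 5.98 x (100 - 8.9) / 100 = 5.44778 g
Dry-basis ash% = 0.269 / 5.44778 x 100 = 4.94%


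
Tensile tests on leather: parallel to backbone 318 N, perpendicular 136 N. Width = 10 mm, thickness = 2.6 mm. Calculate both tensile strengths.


Area = 10 x 2.6 = 26.0 mm^2
TS (parallel) = 318 / 26.0 = 12.23 N/mm^2
TS (perpendicular) = 136 / 26.0 = 5.23 N/mm^2


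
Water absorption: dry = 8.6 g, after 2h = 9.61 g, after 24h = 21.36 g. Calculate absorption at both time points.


2h absorption = 11.7%
24h absorption = 148.4%

WA (2h) = (9.61 - 8.6) / 8.6 x 100 = 11.7%
WA (24h) = (21.36 - 8.6) / 8.6 x 100 = 148.4%


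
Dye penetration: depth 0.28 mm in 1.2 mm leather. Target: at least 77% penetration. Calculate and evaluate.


Penetration = 0.28 / 1.2 x 100 = 23.3%
Target: 77%
Meets target: No


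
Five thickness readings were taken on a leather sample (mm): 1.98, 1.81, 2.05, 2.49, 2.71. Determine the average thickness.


2.21 mm


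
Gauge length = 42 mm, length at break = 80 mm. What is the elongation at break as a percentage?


90.5%


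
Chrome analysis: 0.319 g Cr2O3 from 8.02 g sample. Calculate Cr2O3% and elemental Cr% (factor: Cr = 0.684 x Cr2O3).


Cr2O3% = 0.319 / 8.02 x 100 = 3.98%
Cr% = 3.98 x 0.684 = 2.72%


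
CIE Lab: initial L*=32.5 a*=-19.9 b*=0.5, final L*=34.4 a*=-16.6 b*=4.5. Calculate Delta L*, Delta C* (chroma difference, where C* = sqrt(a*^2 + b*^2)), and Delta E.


Delta L* = 1.9
Delta C* = -2.71
Delta E = 5.52


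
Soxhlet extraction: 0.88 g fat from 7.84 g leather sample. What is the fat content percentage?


Fat content = 0.88 / 7.84 x 100
Fat = 11.2%


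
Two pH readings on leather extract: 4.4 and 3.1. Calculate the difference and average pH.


Difference = |4.4 - 3.1| = 1.3
Average = (4.4 + 3.1) / 2 = 3.75


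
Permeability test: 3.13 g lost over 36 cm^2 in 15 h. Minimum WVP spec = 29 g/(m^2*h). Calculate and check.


WVP = 3.13 / (36 x 15) x 10000 = 57.96 g/(m^2*h)
Minimum: 29 g/(m^2*h)
Meets spec: Yes


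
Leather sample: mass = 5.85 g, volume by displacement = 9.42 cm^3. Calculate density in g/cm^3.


Density = mass / volume
Density = 5.85 / 9.42 = 0.621 g/cm^3


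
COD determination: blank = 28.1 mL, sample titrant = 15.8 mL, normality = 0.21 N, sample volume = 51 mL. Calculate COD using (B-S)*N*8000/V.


COD = (28.1 - 15.8) x 0.21 x 8000 / 51
COD = 12.3 x 0.21 x 8000 / 51
COD = 405.2 mg/L


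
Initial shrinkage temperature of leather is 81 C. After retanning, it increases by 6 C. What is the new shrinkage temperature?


New Ts = 81 + 6 = 87 C


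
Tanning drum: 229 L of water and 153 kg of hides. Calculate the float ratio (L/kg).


Float ratio = water / hide weight
Ratio = 229 / 153 = 1.5


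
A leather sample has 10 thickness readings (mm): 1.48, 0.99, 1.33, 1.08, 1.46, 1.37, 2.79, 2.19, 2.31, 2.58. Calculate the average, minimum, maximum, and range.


Sum = 17.58
Average = 17.58 / 10 = 1.76 mm
Minimum = 0.99 mm
Maximum = 2.79 mm
Range = 2.79 - 0.99 = 1.80 mm


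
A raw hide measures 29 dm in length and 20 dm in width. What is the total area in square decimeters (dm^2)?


580 dm^2


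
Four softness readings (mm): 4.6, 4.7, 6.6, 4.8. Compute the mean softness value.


Sum = 4.6 + 4.7 + 6.6 + 4.8
Mean = 20.7 / 4 = 5.18 mm


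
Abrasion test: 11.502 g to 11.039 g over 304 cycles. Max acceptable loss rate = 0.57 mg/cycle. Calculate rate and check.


Rate = 1.523 mg/cycle
Passes: No


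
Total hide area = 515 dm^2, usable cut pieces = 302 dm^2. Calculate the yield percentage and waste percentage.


Yield = 58.6%
Waste = 41.4%

Yield = 302 / 515 x 100 = 58.6%
Waste = 515 - 302 = 213 dm^2
Waste% = 100 - 58.6 = 41.4%


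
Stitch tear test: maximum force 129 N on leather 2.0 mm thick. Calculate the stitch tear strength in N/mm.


Stitch tear strength = force / thickness
STS = 129 / 2.0 = 64.5 N/mm


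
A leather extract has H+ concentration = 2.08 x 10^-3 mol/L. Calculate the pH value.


pH = 2.68

pH = -log10[H+]
pH = -log10(2.08 x 10^-3) = 2.68


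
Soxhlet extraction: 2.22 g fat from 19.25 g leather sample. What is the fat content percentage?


Fat content = 2.22 / 19.25 x 100
Fat = 11.5%


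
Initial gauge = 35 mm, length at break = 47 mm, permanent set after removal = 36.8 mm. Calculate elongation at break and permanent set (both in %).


Elongation at break = (47 - 35) / 35 x 100 = 34.3%
Permanent set = (36.8 - 35) / 35 x 100 = 5.1%


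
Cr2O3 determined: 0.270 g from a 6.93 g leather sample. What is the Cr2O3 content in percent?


3.90%


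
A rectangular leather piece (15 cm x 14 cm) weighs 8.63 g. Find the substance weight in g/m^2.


411.0 g/m^2


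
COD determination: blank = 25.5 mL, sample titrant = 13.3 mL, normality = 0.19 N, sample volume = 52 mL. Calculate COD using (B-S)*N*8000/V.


COD = (25.5 - 13.3) x 0.19 x 8000 / 52
COD = 12.2 x 0.19 x 8000 / 52
COD = 356.6 mg/L


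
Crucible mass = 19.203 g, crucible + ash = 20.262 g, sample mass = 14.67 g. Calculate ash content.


Ash mass = 20.262 - 19.203 = 1.059 g
Ash% = 1.059 / 14.67 x 100 = 7.22%


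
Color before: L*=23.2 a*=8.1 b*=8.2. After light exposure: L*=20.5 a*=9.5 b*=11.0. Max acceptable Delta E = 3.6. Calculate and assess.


Delta E = 4.13
Passes: No

dL = -2.7, da = 1.4, db = 2.8
dE = sqrt((-2.7)^2 + (1.4)^2 + (2.8)^2) = 4.13
Max = 3.6
Passes: No


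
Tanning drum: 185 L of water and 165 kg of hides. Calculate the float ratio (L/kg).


1.1

Float ratio = water / hide weight
Ratio = 185 / 165 = 1.1


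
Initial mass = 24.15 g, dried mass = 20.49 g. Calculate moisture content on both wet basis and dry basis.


Wet basis = 15.2%
Dry basis = 17.9%

Moisture lost = 24.15 - 20.49 = 3.66 g
Wet basis MC = 3.66 / 24.15 x 100 = 15.2%
Dry basis MC = 3.66 / 20.49 x 100 = 17.9%


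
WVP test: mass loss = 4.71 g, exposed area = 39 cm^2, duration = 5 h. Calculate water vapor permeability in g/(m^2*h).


WVP = mass_loss / (area x time) x 10000
WVP = 4.71 / (39 x 5) x 10000
WVP = 4.71 / 195 x 10000 = 241.54 g/(m^2*h)


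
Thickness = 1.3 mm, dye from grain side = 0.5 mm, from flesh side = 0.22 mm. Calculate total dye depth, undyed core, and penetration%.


Total dyed = 0.72 mm
Undyed core = 0.58 mm
Penetration = 55.4%


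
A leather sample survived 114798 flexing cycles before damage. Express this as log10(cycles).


log10(114798) = 5.06


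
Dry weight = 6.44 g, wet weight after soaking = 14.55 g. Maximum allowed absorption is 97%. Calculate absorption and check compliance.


Absorption = 125.9%
Compliant: No

WA = (14.55 - 6.44) / 6.44 x 100 = 125.9%
Maximum allowed: 97%
Compliant: No


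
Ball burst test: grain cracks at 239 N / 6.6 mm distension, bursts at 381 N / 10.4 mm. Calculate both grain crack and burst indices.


Crack index = 36.2 N/mm
Burst index = 36.6 N/mm


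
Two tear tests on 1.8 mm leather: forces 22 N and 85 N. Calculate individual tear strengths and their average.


Tear 1 = 22 / 1.8 = 12.2 N/mm
Tear 2 = 85 / 1.8 = 47.2 N/mm
Average = (12.2 + 47.2) / 2 = 29.7 N/mm


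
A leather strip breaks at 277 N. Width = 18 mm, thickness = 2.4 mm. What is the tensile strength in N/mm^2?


6.41 N/mm^2


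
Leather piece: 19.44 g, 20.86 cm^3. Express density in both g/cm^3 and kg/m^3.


0.932 g/cm^3
932 kg/m^3

Density = 19.44 / 20.86 = 0.932 g/cm^3
Convert: 0.932 x 1000 = 932 kg/m^3


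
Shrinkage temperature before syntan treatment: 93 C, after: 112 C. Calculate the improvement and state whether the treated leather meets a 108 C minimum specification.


Improvement = 112 - 93 = 19 C
Spec check: 112 C >= 108 C? Yes


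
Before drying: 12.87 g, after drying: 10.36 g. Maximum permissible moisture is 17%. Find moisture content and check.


MC = (12.87 - 10.36) / 12.87 x 100 = 19.5%
Maximum: 17%
Acceptable: No


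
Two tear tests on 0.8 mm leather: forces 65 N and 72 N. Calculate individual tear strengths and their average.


Tear 1 = 81.3 N/mm
Tear 2 = 90.0 N/mm
Average = 85.7 N/mm

Tear 1 = 65 / 0.8 = 81.3 N/mm
Tear 2 = 72 / 0.8 = 90.0 N/mm
Average = (81.3 + 90.0) / 2 = 85.7 N/mm


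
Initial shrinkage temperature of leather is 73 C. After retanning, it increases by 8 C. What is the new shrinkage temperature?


New Ts = 73 + 8 = 81 C


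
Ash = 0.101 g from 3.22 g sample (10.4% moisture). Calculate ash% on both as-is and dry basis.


As-is ash = 3.14%
Dry-basis ash = 3.50%


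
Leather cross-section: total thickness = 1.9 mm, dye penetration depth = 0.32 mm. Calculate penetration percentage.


Penetration% = 0.32 / 1.9 x 100
Penetration = 16.8%


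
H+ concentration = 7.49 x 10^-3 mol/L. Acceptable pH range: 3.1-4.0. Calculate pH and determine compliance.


pH = 2.13
Compliant: No

pH = -log10(7.49 x 10^-3) = 2.13
Range: 3.1 to 4.0
Compliant: No


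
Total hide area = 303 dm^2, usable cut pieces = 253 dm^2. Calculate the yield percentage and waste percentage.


Yield = 253 / 303 x 100 = 83.5%
Waste = 303 - 253 = 50 dm^2
Waste% = 100 - 83.5 = 16.5%


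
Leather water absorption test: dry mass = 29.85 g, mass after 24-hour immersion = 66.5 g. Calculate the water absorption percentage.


Water absorbed = 66.5 - 29.85 = 36.65 g
WA% = 36.65 / 29.85 x 100 = 122.8%


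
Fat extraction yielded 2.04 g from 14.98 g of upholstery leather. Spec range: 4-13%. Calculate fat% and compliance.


Fat content = 13.6%
Compliant: No

Fat% = 2.04 / 14.98 x 100 = 13.6%
Spec range: 4-13%
Compliant: No


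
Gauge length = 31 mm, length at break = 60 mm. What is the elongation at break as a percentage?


93.5%


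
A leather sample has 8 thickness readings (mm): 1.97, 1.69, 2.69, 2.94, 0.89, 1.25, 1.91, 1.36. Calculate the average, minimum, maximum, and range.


Sum = 14.70
Average = 14.70 / 8 = 1.84 mm
Minimum = 0.89 mm
Maximum = 2.94 mm
Range = 2.94 - 0.89 = 2.05 mm


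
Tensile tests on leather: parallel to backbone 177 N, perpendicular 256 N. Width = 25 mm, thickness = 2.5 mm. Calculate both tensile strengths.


Area = 25 x 2.5 = 62.5 mm^2
TS (parallel) = 177 / 62.5 = 2.83 N/mm^2
TS (perpendicular) = 256 / 62.5 = 4.10 N/mm^2


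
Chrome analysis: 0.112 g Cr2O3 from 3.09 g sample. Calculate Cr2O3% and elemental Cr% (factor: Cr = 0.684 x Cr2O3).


Cr2O3% = 0.112 / 3.09 x 100 = 3.62%
Cr% = 3.62 x 0.684 = 2.48%


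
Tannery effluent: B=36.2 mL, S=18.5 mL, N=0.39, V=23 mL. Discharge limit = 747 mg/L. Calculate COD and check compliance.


COD = (36.2 - 18.5) x 0.39 x 8000 / 23 = 2401.0 mg/L
Limit: 747 mg/L
Compliant: No


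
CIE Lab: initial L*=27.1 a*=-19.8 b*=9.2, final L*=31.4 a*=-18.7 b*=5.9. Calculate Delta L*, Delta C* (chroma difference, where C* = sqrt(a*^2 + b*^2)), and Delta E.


Delta L* = 31.4 - 27.1 = 4.3
C1* = sqrt((-19.8)^2 + (9.2)^2) = 21.833
C2* = sqrt((-18.7)^2 + (5.9)^2) = 19.609
Delta C* = 19.609 - 21.833 = -2.22
Delta E = sqrt((4.3)^2 + (1.1)^2 + (-3.3)^2) = 5.53


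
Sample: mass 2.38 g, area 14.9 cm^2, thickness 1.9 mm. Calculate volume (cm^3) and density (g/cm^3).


Volume = 2.831 cm^3
Density = 0.841 g/cm^3

Thickness in cm = 1.9 / 10 = 0.19 cm
Volume = 14.9 x 0.19 = 2.831 cm^3
Density = 2.38 / 2.831 = 0.841 g/cm^3


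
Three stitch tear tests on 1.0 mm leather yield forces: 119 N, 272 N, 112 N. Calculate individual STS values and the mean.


STS1 = 119.0 N/mm
STS2 = 272.0 N/mm
STS3 = 112.0 N/mm
Mean = 167.7 N/mm

STS1 = 119 / 1.0 = 119.0 N/mm
STS2 = 272 / 1.0 = 272.0 N/mm
STS3 = 112 / 1.0 = 112.0 N/mm
Mean = (119.0 + 272.0 + 112.0) / 3 = 167.7 N/mm


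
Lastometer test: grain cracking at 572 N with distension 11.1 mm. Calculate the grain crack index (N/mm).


51.5 N/mm

Grain crack index = force / distension
Index = 572 / 11.1 = 51.5 N/mm


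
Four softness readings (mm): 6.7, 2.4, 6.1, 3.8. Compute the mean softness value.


4.75 mm

Sum = 6.7 + 2.4 + 6.1 + 3.8
Mean = 19.0 / 4 = 4.75 mm


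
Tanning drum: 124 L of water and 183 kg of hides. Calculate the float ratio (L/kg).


Float ratio = water / hide weight
Ratio = 124 / 183 = 0.7


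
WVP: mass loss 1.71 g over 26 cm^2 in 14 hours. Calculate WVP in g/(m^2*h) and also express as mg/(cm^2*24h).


WVP = 46.98 g/(m^2*h)
Daily rate = 112.75 mg/(cm^2*24h)

WVP = 1.71 / (26 x 14) x 10000 = 46.98 g/(m^2*h)
Mass loss in mg = 1.71 x 1000 = 1710 mg
Per cm^2 per 24h in mg: 1710 x 24 / (26 x 14) = 41040 / 364 = 112.75 mg/(cm^2*24h)


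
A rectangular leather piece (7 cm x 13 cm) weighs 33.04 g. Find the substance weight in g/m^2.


Area = 7 x 13 = 91 cm^2
SW = 33.04 / 91 x 10000 = 3630.8 g/m^2


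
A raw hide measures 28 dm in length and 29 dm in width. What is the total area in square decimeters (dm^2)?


812 dm^2


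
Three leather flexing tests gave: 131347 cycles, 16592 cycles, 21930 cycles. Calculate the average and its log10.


Average = (131347 + 16592 + 21930) / 3 = 56623 cycles
log10(56623) = 4.75


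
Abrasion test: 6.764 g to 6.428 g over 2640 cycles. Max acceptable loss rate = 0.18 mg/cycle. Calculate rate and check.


Loss = 6.764 - 6.428 = 0.336 g
Rate = 0.336 g / 2640 cycles x 1000 = 0.127 mg/cycle
Max = 0.18 mg/cycle
Passes: Yes


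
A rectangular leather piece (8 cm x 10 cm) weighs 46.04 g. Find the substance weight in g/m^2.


Area = 8 x 10 = 80 cm^2
SW = 46.04 / 80 x 10000 = 5755.0 g/m^2


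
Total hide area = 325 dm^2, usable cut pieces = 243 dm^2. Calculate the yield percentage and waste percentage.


Yield = 74.8%
Waste = 25.2%


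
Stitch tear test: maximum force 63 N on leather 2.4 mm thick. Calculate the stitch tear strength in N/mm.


26.3 N/mm

Stitch tear strength = force / thickness
STS = 63 / 2.4 = 26.3 N/mm


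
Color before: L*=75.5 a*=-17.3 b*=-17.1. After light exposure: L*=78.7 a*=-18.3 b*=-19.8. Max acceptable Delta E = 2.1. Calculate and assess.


dL = 3.2, da = -1.0, db = -2.7
dE = sqrt((3.2)^2 + (-1.0)^2 + (-2.7)^2) = 4.30
Max = 2.1
Passes: No


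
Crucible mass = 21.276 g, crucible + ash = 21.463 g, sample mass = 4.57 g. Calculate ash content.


Ash mass = 0.187 g
Ash content = 4.09%

Ash mass = 21.463 - 21.276 = 0.187 g
Ash% = 0.187 / 4.57 x 100 = 4.09%


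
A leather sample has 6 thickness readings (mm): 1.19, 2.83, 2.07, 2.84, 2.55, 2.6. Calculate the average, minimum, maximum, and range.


Average = 2.35 mm
Min = 1.19 mm
Max = 2.84 mm
Range = 1.65 mm


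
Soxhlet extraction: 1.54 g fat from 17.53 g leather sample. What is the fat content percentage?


8.8%


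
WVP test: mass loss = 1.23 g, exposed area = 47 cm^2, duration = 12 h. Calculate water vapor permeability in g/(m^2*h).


WVP = mass_loss / (area x time) x 10000
WVP = 1.23 / (47 x 12) x 10000
WVP = 1.23 / 564 x 10000 = 21.81 g/(m^2*h)


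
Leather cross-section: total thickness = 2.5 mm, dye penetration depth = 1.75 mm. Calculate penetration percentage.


Penetration% = 1.75 / 2.5 x 100
Penetration = 70.0%


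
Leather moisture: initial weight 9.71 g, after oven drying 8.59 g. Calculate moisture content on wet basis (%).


Moisture = 9.71 - 8.59 = 1.12 g
MC = 1.12 / 9.71 x 100 = 11.5%


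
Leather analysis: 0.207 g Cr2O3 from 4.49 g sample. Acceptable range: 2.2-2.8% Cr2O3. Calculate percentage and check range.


Cr2O3 = 4.61%
Within range: No


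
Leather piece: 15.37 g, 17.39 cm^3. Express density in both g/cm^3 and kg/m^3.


0.884 g/cm^3
884 kg/m^3


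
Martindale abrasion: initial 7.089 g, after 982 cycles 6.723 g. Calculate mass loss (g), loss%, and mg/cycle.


Mass loss = 0.366 g
Loss = 5.16%
Rate = 0.373 mg/cycle


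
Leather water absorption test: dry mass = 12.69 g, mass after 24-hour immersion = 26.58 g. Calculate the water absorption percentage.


Water absorbed = 26.58 - 12.69 = 13.89 g
WA% = 13.89 / 12.69 x 100 = 109.5%


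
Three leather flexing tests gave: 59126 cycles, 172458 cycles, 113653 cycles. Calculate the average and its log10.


Average = (59126 + 172458 + 113653) / 3 = 115079 cycles
log10(115079) = 5.06


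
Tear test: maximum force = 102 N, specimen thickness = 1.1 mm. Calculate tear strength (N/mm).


Tear strength = force / thickness
Tear = 102 / 1.1 = 92.7 N/mm


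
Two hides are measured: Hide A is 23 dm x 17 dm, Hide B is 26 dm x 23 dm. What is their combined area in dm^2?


989 dm^2

Hide A area = 23 x 17 = 391 dm^2
Hide B area = 26 x 23 = 598 dm^2
Total = 391 + 598 = 989 dm^2


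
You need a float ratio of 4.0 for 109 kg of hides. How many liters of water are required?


Water = hide weight x target ratio
Water = 109 x 4.0 = 436.0 L


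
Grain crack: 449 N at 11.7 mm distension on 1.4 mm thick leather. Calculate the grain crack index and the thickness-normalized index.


Crack index = 38.4 N/mm
Normalized index = 27.4 N/mm per mm


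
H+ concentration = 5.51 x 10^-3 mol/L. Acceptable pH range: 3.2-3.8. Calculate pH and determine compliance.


pH = -log10(5.51 x 10^-3) = 2.26
Range: 3.2 to 3.8
Compliant: No


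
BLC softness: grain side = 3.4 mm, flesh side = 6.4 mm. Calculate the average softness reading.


Average = (3.4 + 6.4) / 2
Average = 4.90 mm


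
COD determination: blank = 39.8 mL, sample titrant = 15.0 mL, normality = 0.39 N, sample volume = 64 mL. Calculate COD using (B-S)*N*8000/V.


COD = (39.8 - 15.0) x 0.39 x 8000 / 64
COD = 24.8 x 0.39 x 8000 / 64
COD = 1209.0 mg/L


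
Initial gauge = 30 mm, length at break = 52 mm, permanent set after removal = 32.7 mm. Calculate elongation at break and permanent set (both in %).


Elongation at break = 73.3%
Permanent set = 9.0%


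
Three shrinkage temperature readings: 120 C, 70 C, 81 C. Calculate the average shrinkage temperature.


90.3 C

Average = (120 + 70 + 81) / 3
Average = 271 / 3 = 90.3 C


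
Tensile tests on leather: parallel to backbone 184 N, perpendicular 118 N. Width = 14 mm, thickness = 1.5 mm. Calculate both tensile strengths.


Parallel = 8.76 N/mm^2
Perpendicular = 5.62 N/mm^2
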